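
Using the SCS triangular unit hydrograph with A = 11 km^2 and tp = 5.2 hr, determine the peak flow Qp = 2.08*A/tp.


SCS formula: Qp = 2.08 * A / tp.
Qp = 2.08 * 11 / 5.2
   = 22.88 / 5.2
   = 4.4 m^3/s per cm.

4.4


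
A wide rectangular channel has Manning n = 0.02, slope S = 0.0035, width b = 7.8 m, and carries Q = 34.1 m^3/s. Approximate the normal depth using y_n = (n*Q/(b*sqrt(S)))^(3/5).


We use the wide-channel approximation y_n = (n*Q/(b*sqrt(S)))^(3/5).
sqrt(S) = sqrt(0.0035) = 0.059161.
Numerator: n*Q = 0.02 * 34.1 = 0.682.
Denominator: b*sqrt(S) = 7.8 * 0.059161 = 0.461456.
arg = 1.4779.
y_n = 1.4779^(3/5) = 1.2641 m.

1.2641


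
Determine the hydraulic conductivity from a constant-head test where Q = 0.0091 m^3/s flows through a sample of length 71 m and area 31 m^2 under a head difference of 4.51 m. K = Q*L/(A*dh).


From K = Q*L / (A*dh):
Numerator: Q*L = 0.0091 * 71 = 0.6461.
Denominator: A*dh = 31 * 4.51 = 139.81.
K = 0.6461 / 139.81 = 0.004621 m/s.

0.004621


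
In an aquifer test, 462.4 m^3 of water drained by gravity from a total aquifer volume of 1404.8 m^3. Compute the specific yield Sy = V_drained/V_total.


Specific yield Sy = Volume drained / Total volume.
Sy = 462.4 / 1404.8
   = 0.3292.

0.3292


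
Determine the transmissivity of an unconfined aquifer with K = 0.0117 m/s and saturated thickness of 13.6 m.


Transmissivity is defined as T = K * h.
T = 0.0117 * 13.6
  = 0.1591 m^2/s.

0.1591


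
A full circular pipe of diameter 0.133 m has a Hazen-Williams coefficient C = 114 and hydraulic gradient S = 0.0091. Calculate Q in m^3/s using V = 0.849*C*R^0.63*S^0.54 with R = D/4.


For a full circular pipe, R = D/4 = 0.133/4 = 0.0333 m.
V = 0.849 * 114 * 0.0333^0.63 * 0.0091^0.54
  = 0.849 * 114 * 0.117146 * 0.079046
  = 0.8962 m/s.
Pipe area A = pi*D^2/4 = pi*0.133^2/4 = 0.0139 m^2.
Q = A * V = 0.0139 * 0.8962 = 0.0125 m^3/s.

0.0125


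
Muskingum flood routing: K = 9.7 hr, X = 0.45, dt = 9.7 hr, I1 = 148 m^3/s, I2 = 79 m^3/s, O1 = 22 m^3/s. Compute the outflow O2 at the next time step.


Muskingum coefficients:
denom = 2*K*(1-X) + dt = 2*9.7*(1-0.45) + 9.7 = 20.37.
C0 = (dt - 2*K*X)/denom = (9.7 - 2*9.7*0.45)/20.37 = 0.0476.
C1 = (dt + 2*K*X)/denom = (9.7 + 2*9.7*0.45)/20.37 = 0.9048.
C2 = (2*K*(1-X) - dt)/denom = 0.0476.
O2 = C0*I2 + C1*I1 + C2*O1
   = 0.0476*79 + 0.9048*148 + 0.0476*22
   = 138.71 m^3/s.

138.71


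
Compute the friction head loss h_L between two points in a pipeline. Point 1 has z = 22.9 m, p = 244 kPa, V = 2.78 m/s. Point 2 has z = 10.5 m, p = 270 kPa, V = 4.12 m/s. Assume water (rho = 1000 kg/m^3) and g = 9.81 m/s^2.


Total head at each section: H = z + p/(rho*g) + V^2/(2g).
H1 = 22.9 + 244*1000/(1000*9.81) + 2.78^2/(2*9.81)
   = 22.9 + 24.873 + 0.3939
   = 48.166 m.
H2 = 10.5 + 270*1000/(1000*9.81) + 4.12^2/(2*9.81)
   = 10.5 + 27.523 + 0.8652
   = 38.888 m.
h_L = H1 - H2 = 48.166 - 38.888 = 9.278 m.

9.278


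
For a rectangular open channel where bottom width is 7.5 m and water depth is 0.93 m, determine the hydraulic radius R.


For a rectangular section:
Flow area A = b * y = 7.5 * 0.93 = 6.98 m^2.
Wetted perimeter P = b + 2y = 7.5 + 2*0.93 = 9.36 m.
Hydraulic radius R = A/P = 6.98 / 9.36 = 0.7452 m.

0.7452


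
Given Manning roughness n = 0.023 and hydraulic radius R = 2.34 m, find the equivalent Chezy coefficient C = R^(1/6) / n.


The Chezy coefficient relates to Manning's n through C = R^(1/6) / n.
R^(1/6) = 2.34^(1/6) = 1.152222.
C = 1.152222 / 0.023 = 50.1 m^(1/2)/s.

50.1


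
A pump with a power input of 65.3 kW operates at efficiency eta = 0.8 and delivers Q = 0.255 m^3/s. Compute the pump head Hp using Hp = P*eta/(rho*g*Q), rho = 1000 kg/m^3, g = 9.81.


Pump head formula: Hp = P * eta / (rho * g * Q).
Numerator: P * eta = 65.3 * 1000 * 0.8 = 52240.0 W.
Denominator: rho * g * Q = 1000 * 9.81 * 0.255 = 2501.55.
Hp = 52240.0 / 2501.55 = 20.88 m.

20.88


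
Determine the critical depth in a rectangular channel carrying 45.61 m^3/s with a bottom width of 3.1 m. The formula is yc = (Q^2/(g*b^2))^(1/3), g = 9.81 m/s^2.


Using yc = (Q^2 / (g * b^2))^(1/3):
Q^2 = 45.61^2 = 2080.27.
g * b^2 = 9.81 * 3.1^2 = 9.81 * 9.61 = 94.27.
Q^2 / (g*b^2) = 2080.27 / 94.27 = 22.0671.
yc = 22.0671^(1/3) = 2.8048 m.

2.8048


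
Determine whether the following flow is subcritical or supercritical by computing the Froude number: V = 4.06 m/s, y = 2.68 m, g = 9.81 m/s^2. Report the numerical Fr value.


The Froude number is defined as Fr = V / sqrt(g*y).
g*y = 9.81 * 2.68 = 26.2908.
sqrt(g*y) = sqrt(26.2908) = 5.1275.
Fr = 4.06 / 5.1275 = 0.7918.
Since Fr < 1, the flow is subcritical.

0.7918


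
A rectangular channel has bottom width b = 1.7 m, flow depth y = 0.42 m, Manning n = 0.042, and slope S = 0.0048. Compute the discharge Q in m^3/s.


For a rectangular channel, the cross-sectional area A = b * y = 1.7 * 0.42 = 0.71 m^2.
The wetted perimeter P = b + 2y = 1.7 + 2*0.42 = 2.54 m.
Hydraulic radius R = A/P = 0.71/2.54 = 0.2811 m.
Velocity V = (1/n)*R^(2/3)*S^(1/2) = (1/0.042)*0.2811^(2/3)*0.0048^(1/2) = 0.7079 m/s.
Discharge Q = A * V = 0.71 * 0.7079 = 0.505 m^3/s.

0.505


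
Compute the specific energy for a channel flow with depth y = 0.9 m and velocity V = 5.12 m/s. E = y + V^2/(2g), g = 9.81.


Specific energy E = y + V^2/(2g).
Velocity head = V^2/(2g) = 5.12^2 / (2*9.81) = 26.2144 / 19.62 = 1.3361 m.
E = 0.9 + 1.3361 = 2.2361 m.

2.2361


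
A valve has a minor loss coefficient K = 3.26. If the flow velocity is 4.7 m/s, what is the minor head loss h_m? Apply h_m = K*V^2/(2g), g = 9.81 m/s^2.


Minor loss formula: h_m = K * V^2/(2g).
V^2 = 4.7^2 = 22.09.
V^2/(2g) = 22.09 / 19.62 = 1.1259 m.
h_m = 3.26 * 1.1259 = 3.6704 m.

3.6704


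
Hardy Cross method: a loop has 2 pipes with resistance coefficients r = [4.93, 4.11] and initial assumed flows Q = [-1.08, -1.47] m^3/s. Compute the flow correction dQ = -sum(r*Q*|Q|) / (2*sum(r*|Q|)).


Numerator terms (r*Q*|Q|): 4.93*-1.08*|-1.08| = -5.7504; 4.11*-1.47*|-1.47| = -8.8813.
Sum of numerator = -14.6317.
Denominator terms (r*|Q|): 4.93*|-1.08| = 5.3244; 4.11*|-1.47| = 6.0417.
2 * sum of denominator = 2 * 11.3661 = 22.7322.
dQ = --14.6317 / 22.7322 = 0.6437 m^3/s.

0.6437


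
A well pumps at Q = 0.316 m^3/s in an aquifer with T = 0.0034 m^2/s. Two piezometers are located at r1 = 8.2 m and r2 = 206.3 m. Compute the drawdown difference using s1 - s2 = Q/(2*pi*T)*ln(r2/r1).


Thiem equation: s1 - s2 = Q/(2*pi*T) * ln(r2/r1).
ln(r2/r1) = ln(206.3/8.2) = 3.2252.
Q/(2*pi*T) = 0.316 / (2*pi*0.0034) = 0.316 / 0.0214 = 14.792.
s1 - s2 = 14.792 * 3.2252 = 47.7073 m.

47.7073


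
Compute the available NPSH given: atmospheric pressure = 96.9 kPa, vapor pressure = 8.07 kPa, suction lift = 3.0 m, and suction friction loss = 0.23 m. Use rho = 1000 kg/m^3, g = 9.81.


NPSHa = p_atm/(rho*g) - z_s - hf_s - p_vap/(rho*g).
p_atm/(rho*g) = 96.9*1000 / (1000*9.81) = 9.878 m.
p_vap/(rho*g) = 8.07*1000 / (1000*9.81) = 0.823 m.
NPSHa = 9.878 - 3.0 - 0.23 - 0.823
      = 5.83 m.

5.83


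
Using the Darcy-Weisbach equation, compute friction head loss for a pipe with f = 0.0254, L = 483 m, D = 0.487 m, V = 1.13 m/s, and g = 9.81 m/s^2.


Darcy-Weisbach equation: h_f = f * (L/D) * V^2/(2g).
f * L/D = 0.0254 * 483/0.487 = 25.1914.
V^2/(2g) = 1.13^2 / (2*9.81) = 1.2769 / 19.62 = 0.0651 m.
h_f = 25.1914 * 0.0651 = 1.639 m.

1.639


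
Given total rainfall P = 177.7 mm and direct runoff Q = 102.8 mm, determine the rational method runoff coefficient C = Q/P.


The runoff coefficient C = runoff depth / rainfall depth.
C = 102.8 / 177.7
  = 0.5785.

0.5785


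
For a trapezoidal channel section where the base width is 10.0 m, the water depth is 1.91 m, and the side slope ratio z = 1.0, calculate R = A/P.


For a trapezoidal section with side slope z:
A = (b + z*y)*y = (10.0 + 1.0*1.91)*1.91 = 22.748 m^2.
P = b + 2*y*sqrt(1 + z^2) = 10.0 + 2*1.91*sqrt(1 + 1.0^2) = 15.402 m.
R = A/P = 22.748 / 15.402 = 1.4769 m.

1.4769


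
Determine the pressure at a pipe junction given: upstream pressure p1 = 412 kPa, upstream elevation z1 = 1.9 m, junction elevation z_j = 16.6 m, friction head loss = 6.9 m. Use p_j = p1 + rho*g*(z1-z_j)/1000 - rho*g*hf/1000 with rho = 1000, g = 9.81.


Junction pressure: p_j = p1 + rho*g*(z1 - z_j)/1000 - rho*g*hf/1000.
Elevation term = 1000*9.81*(1.9 - 16.6)/1000 = -144.207 kPa.
Friction term = 1000*9.81*6.9/1000 = 67.689 kPa.
p_j = 412 + -144.207 - 67.689 = 200.1 kPa.

200.1


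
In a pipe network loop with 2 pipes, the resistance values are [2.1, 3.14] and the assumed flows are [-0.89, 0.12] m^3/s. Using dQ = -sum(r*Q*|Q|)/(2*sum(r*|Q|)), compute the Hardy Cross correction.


Numerator terms (r*Q*|Q|): 2.1*-0.89*|-0.89| = -1.6634; 3.14*0.12*|0.12| = 0.0452.
Sum of numerator = -1.6182.
Denominator terms (r*|Q|): 2.1*|-0.89| = 1.869; 3.14*|0.12| = 0.3768.
2 * sum of denominator = 2 * 2.2458 = 4.4916.
dQ = --1.6182 / 4.4916 = 0.3603 m^3/s.

0.3603


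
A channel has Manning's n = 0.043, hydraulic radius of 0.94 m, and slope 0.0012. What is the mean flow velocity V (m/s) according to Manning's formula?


Manning's equation gives V = (1/n) * R^(2/3) * S^(1/2).
First, compute R^(2/3) = 0.94^(2/3) = 0.9596.
Next, S^(1/2) = 0.0012^(1/2) = 0.034641.
Then 1/n = 1/0.043 = 23.26.
V = 23.26 * 0.9596 * 0.034641 = 0.773 m/s.

0.773


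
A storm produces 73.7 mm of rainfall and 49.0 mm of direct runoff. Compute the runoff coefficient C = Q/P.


The runoff coefficient C = runoff depth / rainfall depth.
C = 49.0 / 73.7
  = 0.6649.

0.6649


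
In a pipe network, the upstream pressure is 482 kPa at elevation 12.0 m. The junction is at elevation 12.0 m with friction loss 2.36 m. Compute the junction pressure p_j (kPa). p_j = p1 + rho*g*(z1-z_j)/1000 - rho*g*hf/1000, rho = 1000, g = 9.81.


Junction pressure: p_j = p1 + rho*g*(z1 - z_j)/1000 - rho*g*hf/1000.
Elevation term = 1000*9.81*(12.0 - 12.0)/1000 = 0.0 kPa.
Friction term = 1000*9.81*2.36/1000 = 23.152 kPa.
p_j = 482 + 0.0 - 23.152 = 458.85 kPa.

458.85


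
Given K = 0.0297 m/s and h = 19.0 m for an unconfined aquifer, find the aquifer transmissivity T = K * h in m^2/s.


Transmissivity is defined as T = K * h.
T = 0.0297 * 19.0
  = 0.5643 m^2/s.

0.5643


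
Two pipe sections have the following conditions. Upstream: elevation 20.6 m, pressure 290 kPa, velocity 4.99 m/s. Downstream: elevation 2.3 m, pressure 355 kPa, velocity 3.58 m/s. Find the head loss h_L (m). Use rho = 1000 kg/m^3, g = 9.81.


Total head at each section: H = z + p/(rho*g) + V^2/(2g).
H1 = 20.6 + 290*1000/(1000*9.81) + 4.99^2/(2*9.81)
   = 20.6 + 29.562 + 1.2691
   = 51.431 m.
H2 = 2.3 + 355*1000/(1000*9.81) + 3.58^2/(2*9.81)
   = 2.3 + 36.188 + 0.6532
   = 39.141 m.
h_L = H1 - H2 = 51.431 - 39.141 = 12.29 m.

12.29


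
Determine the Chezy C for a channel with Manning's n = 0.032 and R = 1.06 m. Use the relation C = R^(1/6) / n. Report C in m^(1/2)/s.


The Chezy coefficient relates to Manning's n through C = R^(1/6) / n.
R^(1/6) = 1.06^(1/6) = 1.009759.
C = 1.009759 / 0.032 = 31.55 m^(1/2)/s.

31.55


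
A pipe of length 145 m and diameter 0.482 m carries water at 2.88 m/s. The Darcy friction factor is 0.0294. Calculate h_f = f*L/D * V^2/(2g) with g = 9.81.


Darcy-Weisbach equation: h_f = f * (L/D) * V^2/(2g).
f * L/D = 0.0294 * 145/0.482 = 8.8444.
V^2/(2g) = 2.88^2 / (2*9.81) = 8.2944 / 19.62 = 0.4228 m.
h_f = 8.8444 * 0.4228 = 3.739 m.

3.739


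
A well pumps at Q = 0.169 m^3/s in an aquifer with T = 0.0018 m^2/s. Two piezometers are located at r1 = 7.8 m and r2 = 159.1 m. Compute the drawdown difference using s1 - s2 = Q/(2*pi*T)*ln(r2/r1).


Thiem equation: s1 - s2 = Q/(2*pi*T) * ln(r2/r1).
ln(r2/r1) = ln(159.1/7.8) = 3.0154.
Q/(2*pi*T) = 0.169 / (2*pi*0.0018) = 0.169 / 0.0113 = 14.9429.
s1 - s2 = 14.9429 * 3.0154 = 45.0589 m.

45.0589


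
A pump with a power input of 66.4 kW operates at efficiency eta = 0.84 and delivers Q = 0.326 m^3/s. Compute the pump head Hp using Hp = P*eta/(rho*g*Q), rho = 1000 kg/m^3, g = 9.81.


Pump head formula: Hp = P * eta / (rho * g * Q).
Numerator: P * eta = 66.4 * 1000 * 0.84 = 55776.0 W.
Denominator: rho * g * Q = 1000 * 9.81 * 0.326 = 3198.06.
Hp = 55776.0 / 3198.06 = 17.44 m.

17.44


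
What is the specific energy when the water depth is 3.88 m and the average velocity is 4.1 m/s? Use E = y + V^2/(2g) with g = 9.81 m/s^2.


Specific energy E = y + V^2/(2g).
Velocity head = V^2/(2g) = 4.1^2 / (2*9.81) = 16.81 / 19.62 = 0.8568 m.
E = 3.88 + 0.8568 = 4.7368 m.

4.7368


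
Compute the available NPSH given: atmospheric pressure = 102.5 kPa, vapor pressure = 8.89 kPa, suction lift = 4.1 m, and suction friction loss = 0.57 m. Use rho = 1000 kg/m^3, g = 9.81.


NPSHa = p_atm/(rho*g) - z_s - hf_s - p_vap/(rho*g).
p_atm/(rho*g) = 102.5*1000 / (1000*9.81) = 10.449 m.
p_vap/(rho*g) = 8.89*1000 / (1000*9.81) = 0.906 m.
NPSHa = 10.449 - 4.1 - 0.57 - 0.906
      = 4.87 m.

4.87


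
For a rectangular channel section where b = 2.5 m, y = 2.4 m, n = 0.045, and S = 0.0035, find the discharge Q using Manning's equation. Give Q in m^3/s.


For a rectangular channel, the cross-sectional area A = b * y = 2.5 * 2.4 = 6.0 m^2.
The wetted perimeter P = b + 2y = 2.5 + 2*2.4 = 7.3 m.
Hydraulic radius R = A/P = 6.0/7.3 = 0.8219 m.
Velocity V = (1/n)*R^(2/3)*S^(1/2) = (1/0.045)*0.8219^(2/3)*0.0035^(1/2) = 1.1536 m/s.
Discharge Q = A * V = 6.0 * 1.1536 = 6.921 m^3/s.

6.921


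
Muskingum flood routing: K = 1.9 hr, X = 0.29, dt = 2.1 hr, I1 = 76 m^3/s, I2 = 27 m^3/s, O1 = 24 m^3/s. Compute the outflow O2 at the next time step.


Muskingum coefficients:
denom = 2*K*(1-X) + dt = 2*1.9*(1-0.29) + 2.1 = 4.798.
C0 = (dt - 2*K*X)/denom = (2.1 - 2*1.9*0.29)/4.798 = 0.208.
C1 = (dt + 2*K*X)/denom = (2.1 + 2*1.9*0.29)/4.798 = 0.6674.
C2 = (2*K*(1-X) - dt)/denom = 0.1246.
O2 = C0*I2 + C1*I1 + C2*O1
   = 0.208*27 + 0.6674*76 + 0.1246*24
   = 59.33 m^3/s.

59.33


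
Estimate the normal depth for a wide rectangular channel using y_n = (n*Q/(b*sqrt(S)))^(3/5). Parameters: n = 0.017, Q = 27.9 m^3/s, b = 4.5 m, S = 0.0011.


We use the wide-channel approximation y_n = (n*Q/(b*sqrt(S)))^(3/5).
sqrt(S) = sqrt(0.0011) = 0.033166.
Numerator: n*Q = 0.017 * 27.9 = 0.4743.
Denominator: b*sqrt(S) = 4.5 * 0.033166 = 0.149247.
arg = 3.1779.
y_n = 3.1779^(3/5) = 2.0012 m.

2.0012


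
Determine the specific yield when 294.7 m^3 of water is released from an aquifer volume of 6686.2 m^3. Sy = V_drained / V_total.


Specific yield Sy = Volume drained / Total volume.
Sy = 294.7 / 6686.2
   = 0.0441.

0.0441


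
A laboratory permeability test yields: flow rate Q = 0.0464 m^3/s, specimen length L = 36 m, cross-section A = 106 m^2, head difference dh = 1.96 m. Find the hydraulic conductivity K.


From K = Q*L / (A*dh):
Numerator: Q*L = 0.0464 * 36 = 1.6704.
Denominator: A*dh = 106 * 1.96 = 207.76.
K = 1.6704 / 207.76 = 0.00804 m/s.

0.00804


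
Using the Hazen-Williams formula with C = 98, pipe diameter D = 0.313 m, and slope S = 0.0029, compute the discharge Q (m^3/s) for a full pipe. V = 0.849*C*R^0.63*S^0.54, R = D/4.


For a full circular pipe, R = D/4 = 0.313/4 = 0.0783 m.
V = 0.849 * 98 * 0.0783^0.63 * 0.0029^0.54
  = 0.849 * 98 * 0.200861 * 0.042628
  = 0.7124 m/s.
Pipe area A = pi*D^2/4 = pi*0.313^2/4 = 0.0769 m^2.
Q = A * V = 0.0769 * 0.7124 = 0.0548 m^3/s.

0.0548


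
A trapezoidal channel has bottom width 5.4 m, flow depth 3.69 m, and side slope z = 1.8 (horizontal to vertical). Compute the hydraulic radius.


For a trapezoidal section with side slope z:
A = (b + z*y)*y = (5.4 + 1.8*3.69)*3.69 = 44.435 m^2.
P = b + 2*y*sqrt(1 + z^2) = 5.4 + 2*3.69*sqrt(1 + 1.8^2) = 20.596 m.
R = A/P = 44.435 / 20.596 = 2.1574 m.

2.1574


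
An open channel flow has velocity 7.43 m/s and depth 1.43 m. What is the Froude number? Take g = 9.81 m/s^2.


The Froude number is defined as Fr = V / sqrt(g*y).
g*y = 9.81 * 1.43 = 14.0283.
sqrt(g*y) = sqrt(14.0283) = 3.7454.
Fr = 7.43 / 3.7454 = 1.9837.

1.9837


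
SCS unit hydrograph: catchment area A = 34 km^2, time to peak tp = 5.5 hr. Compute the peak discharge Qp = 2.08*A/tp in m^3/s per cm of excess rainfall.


SCS formula: Qp = 2.08 * A / tp.
Qp = 2.08 * 34 / 5.5
   = 70.72 / 5.5
   = 12.86 m^3/s per cm.

12.86


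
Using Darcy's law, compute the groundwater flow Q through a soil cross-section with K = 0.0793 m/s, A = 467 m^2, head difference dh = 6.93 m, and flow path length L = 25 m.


Darcy's law: Q = K * A * i, where i = dh/L.
Hydraulic gradient i = 6.93 / 25 = 0.2772.
Q = 0.0793 * 467 * 0.2772
  = 10.2656 m^3/s.

10.2656


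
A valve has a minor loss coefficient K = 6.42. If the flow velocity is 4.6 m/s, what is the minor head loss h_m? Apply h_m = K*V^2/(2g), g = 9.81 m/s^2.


Minor loss formula: h_m = K * V^2/(2g).
V^2 = 4.6^2 = 21.16.
V^2/(2g) = 21.16 / 19.62 = 1.0785 m.
h_m = 6.42 * 1.0785 = 6.9239 m.

6.9239


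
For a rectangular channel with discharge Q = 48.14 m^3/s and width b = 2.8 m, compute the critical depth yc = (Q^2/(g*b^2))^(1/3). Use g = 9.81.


Using yc = (Q^2 / (g * b^2))^(1/3):
Q^2 = 48.14^2 = 2317.46.
g * b^2 = 9.81 * 2.8^2 = 9.81 * 7.84 = 76.91.
Q^2 / (g*b^2) = 2317.46 / 76.91 = 30.1321.
yc = 30.1321^(1/3) = 3.1118 m.

3.1118


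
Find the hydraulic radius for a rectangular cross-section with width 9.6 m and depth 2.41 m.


For a rectangular section:
Flow area A = b * y = 9.6 * 2.41 = 23.14 m^2.
Wetted perimeter P = b + 2y = 9.6 + 2*2.41 = 14.42 m.
Hydraulic radius R = A/P = 23.14 / 14.42 = 1.6044 m.

1.6044


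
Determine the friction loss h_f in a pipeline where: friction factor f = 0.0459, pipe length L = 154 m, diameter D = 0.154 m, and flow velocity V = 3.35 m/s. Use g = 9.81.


Darcy-Weisbach equation: h_f = f * (L/D) * V^2/(2g).
f * L/D = 0.0459 * 154/0.154 = 45.9.
V^2/(2g) = 3.35^2 / (2*9.81) = 11.2225 / 19.62 = 0.572 m.
h_f = 45.9 * 0.572 = 26.254 m.

26.254


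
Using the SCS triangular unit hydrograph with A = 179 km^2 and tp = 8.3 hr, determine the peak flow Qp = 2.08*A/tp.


SCS formula: Qp = 2.08 * A / tp.
Qp = 2.08 * 179 / 8.3
   = 372.32 / 8.3
   = 44.86 m^3/s per cm.

44.86


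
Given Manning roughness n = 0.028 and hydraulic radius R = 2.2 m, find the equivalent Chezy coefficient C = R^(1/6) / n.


The Chezy coefficient relates to Manning's n through C = R^(1/6) / n.
R^(1/6) = 2.2^(1/6) = 1.140435.
C = 1.140435 / 0.028 = 40.73 m^(1/2)/s.

40.73


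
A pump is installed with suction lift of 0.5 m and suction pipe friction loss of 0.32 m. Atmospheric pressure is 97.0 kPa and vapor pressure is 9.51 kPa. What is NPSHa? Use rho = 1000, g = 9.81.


NPSHa = p_atm/(rho*g) - z_s - hf_s - p_vap/(rho*g).
p_atm/(rho*g) = 97.0*1000 / (1000*9.81) = 9.888 m.
p_vap/(rho*g) = 9.51*1000 / (1000*9.81) = 0.969 m.
NPSHa = 9.888 - 0.5 - 0.32 - 0.969
      = 8.1 m.

8.1


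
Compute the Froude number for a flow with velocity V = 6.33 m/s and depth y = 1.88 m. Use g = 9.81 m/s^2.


The Froude number is defined as Fr = V / sqrt(g*y).
g*y = 9.81 * 1.88 = 18.4428.
sqrt(g*y) = sqrt(18.4428) = 4.2945.
Fr = 6.33 / 4.2945 = 1.474.

1.474


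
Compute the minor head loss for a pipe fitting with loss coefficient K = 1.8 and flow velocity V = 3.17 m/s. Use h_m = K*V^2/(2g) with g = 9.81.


Minor loss formula: h_m = K * V^2/(2g).
V^2 = 3.17^2 = 10.0489.
V^2/(2g) = 10.0489 / 19.62 = 0.5122 m.
h_m = 1.8 * 0.5122 = 0.9219 m.

0.9219


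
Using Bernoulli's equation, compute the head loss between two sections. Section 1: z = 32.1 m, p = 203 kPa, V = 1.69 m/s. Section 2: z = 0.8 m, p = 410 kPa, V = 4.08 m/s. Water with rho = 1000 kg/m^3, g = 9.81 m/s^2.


Total head at each section: H = z + p/(rho*g) + V^2/(2g).
H1 = 32.1 + 203*1000/(1000*9.81) + 1.69^2/(2*9.81)
   = 32.1 + 20.693 + 0.1456
   = 52.939 m.
H2 = 0.8 + 410*1000/(1000*9.81) + 4.08^2/(2*9.81)
   = 0.8 + 41.794 + 0.8484
   = 43.443 m.
h_L = H1 - H2 = 52.939 - 43.443 = 9.496 m.

9.496


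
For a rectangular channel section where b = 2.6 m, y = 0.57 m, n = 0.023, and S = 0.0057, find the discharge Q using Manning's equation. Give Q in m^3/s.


For a rectangular channel, the cross-sectional area A = b * y = 2.6 * 0.57 = 1.48 m^2.
The wetted perimeter P = b + 2y = 2.6 + 2*0.57 = 3.74 m.
Hydraulic radius R = A/P = 1.48/3.74 = 0.3963 m.
Velocity V = (1/n)*R^(2/3)*S^(1/2) = (1/0.023)*0.3963^(2/3)*0.0057^(1/2) = 1.7709 m/s.
Discharge Q = A * V = 1.48 * 1.7709 = 2.624 m^3/s.

2.624


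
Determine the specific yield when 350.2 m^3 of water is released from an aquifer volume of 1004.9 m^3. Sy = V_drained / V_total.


Specific yield Sy = Volume drained / Total volume.
Sy = 350.2 / 1004.9
   = 0.3485.

0.3485


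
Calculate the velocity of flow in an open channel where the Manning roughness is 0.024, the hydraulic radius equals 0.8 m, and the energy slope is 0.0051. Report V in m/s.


Manning's equation gives V = (1/n) * R^(2/3) * S^(1/2).
First, compute R^(2/3) = 0.8^(2/3) = 0.8618.
Next, S^(1/2) = 0.0051^(1/2) = 0.071414.
Then 1/n = 1/0.024 = 41.67.
V = 41.67 * 0.8618 * 0.071414 = 2.5643 m/s.

2.5643


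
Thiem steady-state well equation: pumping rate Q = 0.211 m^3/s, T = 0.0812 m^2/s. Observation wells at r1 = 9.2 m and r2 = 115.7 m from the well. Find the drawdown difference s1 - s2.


Thiem equation: s1 - s2 = Q/(2*pi*T) * ln(r2/r1).
ln(r2/r1) = ln(115.7/9.2) = 2.5318.
Q/(2*pi*T) = 0.211 / (2*pi*0.0812) = 0.211 / 0.5102 = 0.4136.
s1 - s2 = 0.4136 * 2.5318 = 1.0471 m.

1.0471


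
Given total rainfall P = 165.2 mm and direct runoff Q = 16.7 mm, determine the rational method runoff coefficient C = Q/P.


The runoff coefficient C = runoff depth / rainfall depth.
C = 16.7 / 165.2
  = 0.1011.

0.1011


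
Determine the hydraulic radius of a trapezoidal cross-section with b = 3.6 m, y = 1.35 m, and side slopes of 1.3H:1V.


For a trapezoidal section with side slope z:
A = (b + z*y)*y = (3.6 + 1.3*1.35)*1.35 = 7.229 m^2.
P = b + 2*y*sqrt(1 + z^2) = 3.6 + 2*1.35*sqrt(1 + 1.3^2) = 8.028 m.
R = A/P = 7.229 / 8.028 = 0.9005 m.

0.9005


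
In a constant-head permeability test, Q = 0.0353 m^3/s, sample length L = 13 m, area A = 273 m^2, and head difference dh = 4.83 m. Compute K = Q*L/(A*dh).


From K = Q*L / (A*dh):
Numerator: Q*L = 0.0353 * 13 = 0.4589.
Denominator: A*dh = 273 * 4.83 = 1318.59.
K = 0.4589 / 1318.59 = 0.000348 m/s.

0.000348


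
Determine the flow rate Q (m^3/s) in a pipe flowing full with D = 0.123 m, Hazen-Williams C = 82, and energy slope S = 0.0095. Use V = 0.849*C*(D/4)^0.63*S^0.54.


For a full circular pipe, R = D/4 = 0.123/4 = 0.0307 m.
V = 0.849 * 82 * 0.0307^0.63 * 0.0095^0.54
  = 0.849 * 82 * 0.111517 * 0.080904
  = 0.6281 m/s.
Pipe area A = pi*D^2/4 = pi*0.123^2/4 = 0.0119 m^2.
Q = A * V = 0.0119 * 0.6281 = 0.0075 m^3/s.

0.0075


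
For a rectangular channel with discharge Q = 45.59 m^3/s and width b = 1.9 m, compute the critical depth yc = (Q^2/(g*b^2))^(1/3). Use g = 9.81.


Using yc = (Q^2 / (g * b^2))^(1/3):
Q^2 = 45.59^2 = 2078.45.
g * b^2 = 9.81 * 1.9^2 = 9.81 * 3.61 = 35.41.
Q^2 / (g*b^2) = 2078.45 / 35.41 = 58.6967.
yc = 58.6967^(1/3) = 3.8862 m.

3.8862


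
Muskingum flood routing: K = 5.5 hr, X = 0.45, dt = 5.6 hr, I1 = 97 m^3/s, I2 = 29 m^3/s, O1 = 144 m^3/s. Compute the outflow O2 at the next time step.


Muskingum coefficients:
denom = 2*K*(1-X) + dt = 2*5.5*(1-0.45) + 5.6 = 11.65.
C0 = (dt - 2*K*X)/denom = (5.6 - 2*5.5*0.45)/11.65 = 0.0558.
C1 = (dt + 2*K*X)/denom = (5.6 + 2*5.5*0.45)/11.65 = 0.9056.
C2 = (2*K*(1-X) - dt)/denom = 0.0386.
O2 = C0*I2 + C1*I1 + C2*O1
   = 0.0558*29 + 0.9056*97 + 0.0386*144
   = 95.02 m^3/s.

95.02


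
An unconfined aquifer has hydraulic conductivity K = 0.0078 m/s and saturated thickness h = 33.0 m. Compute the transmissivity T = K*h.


Transmissivity is defined as T = K * h.
T = 0.0078 * 33.0
  = 0.2574 m^2/s.

0.2574


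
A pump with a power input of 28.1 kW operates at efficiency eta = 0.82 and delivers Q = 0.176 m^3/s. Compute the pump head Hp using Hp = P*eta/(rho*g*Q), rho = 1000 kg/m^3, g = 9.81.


Pump head formula: Hp = P * eta / (rho * g * Q).
Numerator: P * eta = 28.1 * 1000 * 0.82 = 23042.0 W.
Denominator: rho * g * Q = 1000 * 9.81 * 0.176 = 1726.56.
Hp = 23042.0 / 1726.56 = 13.35 m.

13.35


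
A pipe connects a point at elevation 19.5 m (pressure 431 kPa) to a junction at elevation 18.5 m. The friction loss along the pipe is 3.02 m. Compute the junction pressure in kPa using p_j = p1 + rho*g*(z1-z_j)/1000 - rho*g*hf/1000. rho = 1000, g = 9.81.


Junction pressure: p_j = p1 + rho*g*(z1 - z_j)/1000 - rho*g*hf/1000.
Elevation term = 1000*9.81*(19.5 - 18.5)/1000 = 9.81 kPa.
Friction term = 1000*9.81*3.02/1000 = 29.626 kPa.
p_j = 431 + 9.81 - 29.626 = 411.18 kPa.

411.18


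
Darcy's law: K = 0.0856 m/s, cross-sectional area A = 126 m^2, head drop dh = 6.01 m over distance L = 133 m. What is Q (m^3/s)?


Darcy's law: Q = K * A * i, where i = dh/L.
Hydraulic gradient i = 6.01 / 133 = 0.045188.
Q = 0.0856 * 126 * 0.045188
  = 0.4874 m^3/s.

0.4874


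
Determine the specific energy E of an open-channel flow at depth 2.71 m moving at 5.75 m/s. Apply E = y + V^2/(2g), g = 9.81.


Specific energy E = y + V^2/(2g).
Velocity head = V^2/(2g) = 5.75^2 / (2*9.81) = 33.0625 / 19.62 = 1.6851 m.
E = 2.71 + 1.6851 = 4.3951 m.

4.3951


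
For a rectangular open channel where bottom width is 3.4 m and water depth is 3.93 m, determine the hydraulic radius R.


For a rectangular section:
Flow area A = b * y = 3.4 * 3.93 = 13.36 m^2.
Wetted perimeter P = b + 2y = 3.4 + 2*3.93 = 11.26 m.
Hydraulic radius R = A/P = 13.36 / 11.26 = 1.1867 m.

1.1867


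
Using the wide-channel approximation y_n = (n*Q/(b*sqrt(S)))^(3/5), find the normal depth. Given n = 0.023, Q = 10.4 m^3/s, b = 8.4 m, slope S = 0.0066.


We use the wide-channel approximation y_n = (n*Q/(b*sqrt(S)))^(3/5).
sqrt(S) = sqrt(0.0066) = 0.08124.
Numerator: n*Q = 0.023 * 10.4 = 0.2392.
Denominator: b*sqrt(S) = 8.4 * 0.08124 = 0.682416.
arg = 0.3505.
y_n = 0.3505^(3/5) = 0.5331 m.

0.5331


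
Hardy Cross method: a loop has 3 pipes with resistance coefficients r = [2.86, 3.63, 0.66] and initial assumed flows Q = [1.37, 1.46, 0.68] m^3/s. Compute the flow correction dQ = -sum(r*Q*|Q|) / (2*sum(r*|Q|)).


Numerator terms (r*Q*|Q|): 2.86*1.37*|1.37| = 5.3679; 3.63*1.46*|1.46| = 7.7377; 0.66*0.68*|0.68| = 0.3052.
Sum of numerator = 13.4108.
Denominator terms (r*|Q|): 2.86*|1.37| = 3.9182; 3.63*|1.46| = 5.2998; 0.66*|0.68| = 0.4488.
2 * sum of denominator = 2 * 9.6668 = 19.3336.
dQ = -13.4108 / 19.3336 = -0.6937 m^3/s.

-0.6937


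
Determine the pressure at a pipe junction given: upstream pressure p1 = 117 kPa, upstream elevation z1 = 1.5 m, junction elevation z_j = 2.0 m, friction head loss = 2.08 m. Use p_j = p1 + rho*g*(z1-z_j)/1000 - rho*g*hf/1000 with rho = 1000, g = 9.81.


Junction pressure: p_j = p1 + rho*g*(z1 - z_j)/1000 - rho*g*hf/1000.
Elevation term = 1000*9.81*(1.5 - 2.0)/1000 = -4.905 kPa.
Friction term = 1000*9.81*2.08/1000 = 20.405 kPa.
p_j = 117 + -4.905 - 20.405 = 91.69 kPa.

91.69


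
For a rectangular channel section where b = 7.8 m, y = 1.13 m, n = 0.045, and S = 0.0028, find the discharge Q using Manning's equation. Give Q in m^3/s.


For a rectangular channel, the cross-sectional area A = b * y = 7.8 * 1.13 = 8.81 m^2.
The wetted perimeter P = b + 2y = 7.8 + 2*1.13 = 10.06 m.
Hydraulic radius R = A/P = 8.81/10.06 = 0.8761 m.
Velocity V = (1/n)*R^(2/3)*S^(1/2) = (1/0.045)*0.8761^(2/3)*0.0028^(1/2) = 1.0767 m/s.
Discharge Q = A * V = 8.81 * 1.0767 = 9.49 m^3/s.

9.49


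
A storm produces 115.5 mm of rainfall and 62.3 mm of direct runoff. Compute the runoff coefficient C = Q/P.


The runoff coefficient C = runoff depth / rainfall depth.
C = 62.3 / 115.5
  = 0.5394.

0.5394


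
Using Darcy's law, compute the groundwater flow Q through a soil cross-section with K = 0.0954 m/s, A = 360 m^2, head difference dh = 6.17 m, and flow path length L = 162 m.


Darcy's law: Q = K * A * i, where i = dh/L.
Hydraulic gradient i = 6.17 / 162 = 0.038086.
Q = 0.0954 * 360 * 0.038086
  = 1.308 m^3/s.

1.308


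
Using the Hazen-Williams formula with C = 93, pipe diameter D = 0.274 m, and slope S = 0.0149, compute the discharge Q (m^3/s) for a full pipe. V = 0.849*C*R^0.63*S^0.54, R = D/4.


For a full circular pipe, R = D/4 = 0.274/4 = 0.0685 m.
V = 0.849 * 93 * 0.0685^0.63 * 0.0149^0.54
  = 0.849 * 93 * 0.184708 * 0.103162
  = 1.5045 m/s.
Pipe area A = pi*D^2/4 = pi*0.274^2/4 = 0.059 m^2.
Q = A * V = 0.059 * 1.5045 = 0.0887 m^3/s.

0.0887


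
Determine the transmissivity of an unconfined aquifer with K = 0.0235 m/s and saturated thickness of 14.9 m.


Transmissivity is defined as T = K * h.
T = 0.0235 * 14.9
  = 0.3502 m^2/s.

0.3502


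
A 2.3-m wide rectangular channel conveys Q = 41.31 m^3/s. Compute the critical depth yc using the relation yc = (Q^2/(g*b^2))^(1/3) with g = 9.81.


Using yc = (Q^2 / (g * b^2))^(1/3):
Q^2 = 41.31^2 = 1706.52.
g * b^2 = 9.81 * 2.3^2 = 9.81 * 5.29 = 51.89.
Q^2 / (g*b^2) = 1706.52 / 51.89 = 32.8873.
yc = 32.8873^(1/3) = 3.2038 m.

3.2038


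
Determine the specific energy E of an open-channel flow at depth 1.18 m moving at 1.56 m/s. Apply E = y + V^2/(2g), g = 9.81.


Specific energy E = y + V^2/(2g).
Velocity head = V^2/(2g) = 1.56^2 / (2*9.81) = 2.4336 / 19.62 = 0.124 m.
E = 1.18 + 0.124 = 1.304 m.

1.304


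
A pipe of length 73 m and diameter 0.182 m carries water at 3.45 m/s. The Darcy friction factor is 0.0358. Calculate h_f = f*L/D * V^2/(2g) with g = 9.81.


Darcy-Weisbach equation: h_f = f * (L/D) * V^2/(2g).
f * L/D = 0.0358 * 73/0.182 = 14.3593.
V^2/(2g) = 3.45^2 / (2*9.81) = 11.9025 / 19.62 = 0.6067 m.
h_f = 14.3593 * 0.6067 = 8.711 m.

8.711


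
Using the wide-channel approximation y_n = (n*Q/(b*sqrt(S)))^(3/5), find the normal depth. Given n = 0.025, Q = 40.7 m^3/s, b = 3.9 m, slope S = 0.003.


We use the wide-channel approximation y_n = (n*Q/(b*sqrt(S)))^(3/5).
sqrt(S) = sqrt(0.003) = 0.054772.
Numerator: n*Q = 0.025 * 40.7 = 1.0175.
Denominator: b*sqrt(S) = 3.9 * 0.054772 = 0.213611.
arg = 4.7633.
y_n = 4.7633^(3/5) = 2.5512 m.

2.5512


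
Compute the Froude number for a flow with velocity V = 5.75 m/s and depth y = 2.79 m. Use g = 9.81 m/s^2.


The Froude number is defined as Fr = V / sqrt(g*y).
g*y = 9.81 * 2.79 = 27.3699.
sqrt(g*y) = sqrt(27.3699) = 5.2316.
Fr = 5.75 / 5.2316 = 1.0991.

1.0991


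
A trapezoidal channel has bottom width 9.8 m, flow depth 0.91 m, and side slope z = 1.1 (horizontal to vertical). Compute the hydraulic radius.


For a trapezoidal section with side slope z:
A = (b + z*y)*y = (9.8 + 1.1*0.91)*0.91 = 9.829 m^2.
P = b + 2*y*sqrt(1 + z^2) = 9.8 + 2*0.91*sqrt(1 + 1.1^2) = 12.506 m.
R = A/P = 9.829 / 12.506 = 0.786 m.

0.786


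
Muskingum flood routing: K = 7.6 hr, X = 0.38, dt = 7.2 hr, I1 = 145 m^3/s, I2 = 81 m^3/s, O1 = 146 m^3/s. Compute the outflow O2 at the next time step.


Muskingum coefficients:
denom = 2*K*(1-X) + dt = 2*7.6*(1-0.38) + 7.2 = 16.624.
C0 = (dt - 2*K*X)/denom = (7.2 - 2*7.6*0.38)/16.624 = 0.0857.
C1 = (dt + 2*K*X)/denom = (7.2 + 2*7.6*0.38)/16.624 = 0.7806.
C2 = (2*K*(1-X) - dt)/denom = 0.1338.
O2 = C0*I2 + C1*I1 + C2*O1
   = 0.0857*81 + 0.7806*145 + 0.1338*146
   = 139.65 m^3/s.

139.65


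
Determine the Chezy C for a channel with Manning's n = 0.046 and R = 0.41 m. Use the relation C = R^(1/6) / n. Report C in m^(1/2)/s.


The Chezy coefficient relates to Manning's n through C = R^(1/6) / n.
R^(1/6) = 0.41^(1/6) = 0.861914.
C = 0.861914 / 0.046 = 18.74 m^(1/2)/s.

18.74


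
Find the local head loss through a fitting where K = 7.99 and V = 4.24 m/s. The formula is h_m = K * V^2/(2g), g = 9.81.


Minor loss formula: h_m = K * V^2/(2g).
V^2 = 4.24^2 = 17.9776.
V^2/(2g) = 17.9776 / 19.62 = 0.9163 m.
h_m = 7.99 * 0.9163 = 7.3212 m.

7.3212


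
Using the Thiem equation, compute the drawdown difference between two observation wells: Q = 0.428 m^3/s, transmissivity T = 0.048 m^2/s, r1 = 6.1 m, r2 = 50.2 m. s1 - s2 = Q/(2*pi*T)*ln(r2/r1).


Thiem equation: s1 - s2 = Q/(2*pi*T) * ln(r2/r1).
ln(r2/r1) = ln(50.2/6.1) = 2.1077.
Q/(2*pi*T) = 0.428 / (2*pi*0.048) = 0.428 / 0.3016 = 1.4191.
s1 - s2 = 1.4191 * 2.1077 = 2.9911 m.

2.9911


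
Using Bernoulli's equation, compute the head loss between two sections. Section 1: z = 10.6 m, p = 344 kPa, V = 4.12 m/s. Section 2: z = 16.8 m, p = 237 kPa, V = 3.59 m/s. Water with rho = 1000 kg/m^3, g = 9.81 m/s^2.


Total head at each section: H = z + p/(rho*g) + V^2/(2g).
H1 = 10.6 + 344*1000/(1000*9.81) + 4.12^2/(2*9.81)
   = 10.6 + 35.066 + 0.8652
   = 46.531 m.
H2 = 16.8 + 237*1000/(1000*9.81) + 3.59^2/(2*9.81)
   = 16.8 + 24.159 + 0.6569
   = 41.616 m.
h_L = H1 - H2 = 46.531 - 41.616 = 4.916 m.

4.916


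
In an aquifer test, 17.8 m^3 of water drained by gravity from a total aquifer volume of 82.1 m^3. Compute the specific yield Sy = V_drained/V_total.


Specific yield Sy = Volume drained / Total volume.
Sy = 17.8 / 82.1
   = 0.2168.

0.2168


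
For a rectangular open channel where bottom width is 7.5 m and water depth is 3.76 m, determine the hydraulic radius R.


For a rectangular section:
Flow area A = b * y = 7.5 * 3.76 = 28.2 m^2.
Wetted perimeter P = b + 2y = 7.5 + 2*3.76 = 15.02 m.
Hydraulic radius R = A/P = 28.2 / 15.02 = 1.8775 m.

1.8775


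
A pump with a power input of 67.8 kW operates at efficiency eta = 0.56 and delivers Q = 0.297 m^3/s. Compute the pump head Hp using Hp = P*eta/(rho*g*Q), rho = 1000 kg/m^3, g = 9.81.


Pump head formula: Hp = P * eta / (rho * g * Q).
Numerator: P * eta = 67.8 * 1000 * 0.56 = 37968.0 W.
Denominator: rho * g * Q = 1000 * 9.81 * 0.297 = 2913.57.
Hp = 37968.0 / 2913.57 = 13.03 m.

13.03


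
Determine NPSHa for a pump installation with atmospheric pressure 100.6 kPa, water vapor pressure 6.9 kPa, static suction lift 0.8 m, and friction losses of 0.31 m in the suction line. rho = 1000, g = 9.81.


NPSHa = p_atm/(rho*g) - z_s - hf_s - p_vap/(rho*g).
p_atm/(rho*g) = 100.6*1000 / (1000*9.81) = 10.255 m.
p_vap/(rho*g) = 6.9*1000 / (1000*9.81) = 0.703 m.
NPSHa = 10.255 - 0.8 - 0.31 - 0.703
      = 8.44 m.

8.44


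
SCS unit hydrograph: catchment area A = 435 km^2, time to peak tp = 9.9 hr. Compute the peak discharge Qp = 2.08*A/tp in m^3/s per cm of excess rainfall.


SCS formula: Qp = 2.08 * A / tp.
Qp = 2.08 * 435 / 9.9
   = 904.8 / 9.9
   = 91.39 m^3/s per cm.

91.39


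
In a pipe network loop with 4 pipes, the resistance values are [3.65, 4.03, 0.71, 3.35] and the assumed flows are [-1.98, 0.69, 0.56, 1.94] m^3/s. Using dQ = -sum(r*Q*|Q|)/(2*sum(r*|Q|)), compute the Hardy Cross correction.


Numerator terms (r*Q*|Q|): 3.65*-1.98*|-1.98| = -14.3095; 4.03*0.69*|0.69| = 1.9187; 0.71*0.56*|0.56| = 0.2227; 3.35*1.94*|1.94| = 12.6081.
Sum of numerator = 0.4399.
Denominator terms (r*|Q|): 3.65*|-1.98| = 7.227; 4.03*|0.69| = 2.7807; 0.71*|0.56| = 0.3976; 3.35*|1.94| = 6.499.
2 * sum of denominator = 2 * 16.9043 = 33.8086.
dQ = -0.4399 / 33.8086 = -0.013 m^3/s.

-0.013


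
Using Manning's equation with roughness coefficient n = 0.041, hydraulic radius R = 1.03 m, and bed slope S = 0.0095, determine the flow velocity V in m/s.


Manning's equation gives V = (1/n) * R^(2/3) * S^(1/2).
First, compute R^(2/3) = 1.03^(2/3) = 1.0199.
Next, S^(1/2) = 0.0095^(1/2) = 0.097468.
Then 1/n = 1/0.041 = 24.39.
V = 24.39 * 1.0199 * 0.097468 = 2.4246 m/s.

2.4246


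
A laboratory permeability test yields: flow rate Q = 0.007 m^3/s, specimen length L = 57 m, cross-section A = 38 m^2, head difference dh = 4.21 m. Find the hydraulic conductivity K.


From K = Q*L / (A*dh):
Numerator: Q*L = 0.007 * 57 = 0.399.
Denominator: A*dh = 38 * 4.21 = 159.98.
K = 0.399 / 159.98 = 0.002494 m/s.

0.002494


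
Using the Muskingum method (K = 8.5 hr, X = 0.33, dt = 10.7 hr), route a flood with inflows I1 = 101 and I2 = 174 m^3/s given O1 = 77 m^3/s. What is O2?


Muskingum coefficients:
denom = 2*K*(1-X) + dt = 2*8.5*(1-0.33) + 10.7 = 22.09.
C0 = (dt - 2*K*X)/denom = (10.7 - 2*8.5*0.33)/22.09 = 0.2304.
C1 = (dt + 2*K*X)/denom = (10.7 + 2*8.5*0.33)/22.09 = 0.7383.
C2 = (2*K*(1-X) - dt)/denom = 0.0312.
O2 = C0*I2 + C1*I1 + C2*O1
   = 0.2304*174 + 0.7383*101 + 0.0312*77
   = 117.07 m^3/s.

117.07


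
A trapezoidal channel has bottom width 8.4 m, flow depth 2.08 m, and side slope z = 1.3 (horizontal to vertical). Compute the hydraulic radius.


For a trapezoidal section with side slope z:
A = (b + z*y)*y = (8.4 + 1.3*2.08)*2.08 = 23.096 m^2.
P = b + 2*y*sqrt(1 + z^2) = 8.4 + 2*2.08*sqrt(1 + 1.3^2) = 15.223 m.
R = A/P = 23.096 / 15.223 = 1.5172 m.

1.5172


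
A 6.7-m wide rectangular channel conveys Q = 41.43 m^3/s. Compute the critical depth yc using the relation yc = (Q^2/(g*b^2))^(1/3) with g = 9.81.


Using yc = (Q^2 / (g * b^2))^(1/3):
Q^2 = 41.43^2 = 1716.44.
g * b^2 = 9.81 * 6.7^2 = 9.81 * 44.89 = 440.37.
Q^2 / (g*b^2) = 1716.44 / 440.37 = 3.8977.
yc = 3.8977^(1/3) = 1.5738 m.

1.5738


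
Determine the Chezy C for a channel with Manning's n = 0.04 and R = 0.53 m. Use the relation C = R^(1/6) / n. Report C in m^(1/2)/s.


The Chezy coefficient relates to Manning's n through C = R^(1/6) / n.
R^(1/6) = 0.53^(1/6) = 0.899593.
C = 0.899593 / 0.04 = 22.49 m^(1/2)/s.

22.49


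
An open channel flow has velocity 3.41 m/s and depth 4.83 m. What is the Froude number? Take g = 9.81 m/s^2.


The Froude number is defined as Fr = V / sqrt(g*y).
g*y = 9.81 * 4.83 = 47.3823.
sqrt(g*y) = sqrt(47.3823) = 6.8835.
Fr = 3.41 / 6.8835 = 0.4954.

0.4954


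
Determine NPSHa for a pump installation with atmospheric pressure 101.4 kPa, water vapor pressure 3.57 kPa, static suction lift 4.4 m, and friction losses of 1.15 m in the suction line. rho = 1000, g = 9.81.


NPSHa = p_atm/(rho*g) - z_s - hf_s - p_vap/(rho*g).
p_atm/(rho*g) = 101.4*1000 / (1000*9.81) = 10.336 m.
p_vap/(rho*g) = 3.57*1000 / (1000*9.81) = 0.364 m.
NPSHa = 10.336 - 4.4 - 1.15 - 0.364
      = 4.42 m.

4.42


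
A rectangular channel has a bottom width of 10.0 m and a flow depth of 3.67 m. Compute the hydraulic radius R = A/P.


For a rectangular section:
Flow area A = b * y = 10.0 * 3.67 = 36.7 m^2.
Wetted perimeter P = b + 2y = 10.0 + 2*3.67 = 17.34 m.
Hydraulic radius R = A/P = 36.7 / 17.34 = 2.1165 m.

2.1165


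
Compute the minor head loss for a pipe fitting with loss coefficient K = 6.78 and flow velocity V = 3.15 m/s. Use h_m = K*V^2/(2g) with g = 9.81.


Minor loss formula: h_m = K * V^2/(2g).
V^2 = 3.15^2 = 9.9225.
V^2/(2g) = 9.9225 / 19.62 = 0.5057 m.
h_m = 6.78 * 0.5057 = 3.4289 m.

3.4289


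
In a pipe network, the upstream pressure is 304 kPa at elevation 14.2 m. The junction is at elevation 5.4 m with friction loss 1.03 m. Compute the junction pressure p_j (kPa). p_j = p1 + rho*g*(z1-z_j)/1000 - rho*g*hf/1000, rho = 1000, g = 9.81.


Junction pressure: p_j = p1 + rho*g*(z1 - z_j)/1000 - rho*g*hf/1000.
Elevation term = 1000*9.81*(14.2 - 5.4)/1000 = 86.328 kPa.
Friction term = 1000*9.81*1.03/1000 = 10.104 kPa.
p_j = 304 + 86.328 - 10.104 = 380.22 kPa.

380.22


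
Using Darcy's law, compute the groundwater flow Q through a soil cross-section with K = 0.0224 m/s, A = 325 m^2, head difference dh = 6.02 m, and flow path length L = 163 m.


Darcy's law: Q = K * A * i, where i = dh/L.
Hydraulic gradient i = 6.02 / 163 = 0.036933.
Q = 0.0224 * 325 * 0.036933
  = 0.2689 m^3/s.

0.2689


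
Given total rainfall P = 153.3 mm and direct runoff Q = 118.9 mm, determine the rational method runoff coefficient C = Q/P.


The runoff coefficient C = runoff depth / rainfall depth.
C = 118.9 / 153.3
  = 0.7756.

0.7756


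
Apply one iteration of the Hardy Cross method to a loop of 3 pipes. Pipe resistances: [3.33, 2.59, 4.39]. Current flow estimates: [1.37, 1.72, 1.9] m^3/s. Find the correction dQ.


Numerator terms (r*Q*|Q|): 3.33*1.37*|1.37| = 6.2501; 2.59*1.72*|1.72| = 7.6623; 4.39*1.9*|1.9| = 15.8479.
Sum of numerator = 29.7602.
Denominator terms (r*|Q|): 3.33*|1.37| = 4.5621; 2.59*|1.72| = 4.4548; 4.39*|1.9| = 8.341.
2 * sum of denominator = 2 * 17.3579 = 34.7158.
dQ = -29.7602 / 34.7158 = -0.8573 m^3/s.

-0.8573
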